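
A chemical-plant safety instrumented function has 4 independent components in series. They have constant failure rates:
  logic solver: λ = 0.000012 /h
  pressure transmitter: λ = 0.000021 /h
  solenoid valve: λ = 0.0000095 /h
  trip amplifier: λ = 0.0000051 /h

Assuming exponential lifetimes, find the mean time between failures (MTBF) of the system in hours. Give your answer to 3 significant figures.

21000

Series of exponential components: λ_sys = Σ λ_i
λ_sys = 0.000012 + 0.000021 + 0.0000095 + 0.0000051 = 4.7600e-05 /h
MTBF = 1 / λ_sys = 21000 h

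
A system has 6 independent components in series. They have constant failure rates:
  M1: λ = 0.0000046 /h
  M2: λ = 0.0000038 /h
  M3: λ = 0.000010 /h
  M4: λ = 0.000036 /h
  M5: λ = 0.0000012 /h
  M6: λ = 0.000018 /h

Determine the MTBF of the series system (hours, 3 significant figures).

Series of exponential components: λ_sys = Σ λ_i
λ_sys = 0.0000046 + 0.0000038 + 0.000010 + 0.000036 + 0.0000012 + 0.000018 = 7.3600e-05 /h
MTBF = 1 / λ_sys = 13600 h

13600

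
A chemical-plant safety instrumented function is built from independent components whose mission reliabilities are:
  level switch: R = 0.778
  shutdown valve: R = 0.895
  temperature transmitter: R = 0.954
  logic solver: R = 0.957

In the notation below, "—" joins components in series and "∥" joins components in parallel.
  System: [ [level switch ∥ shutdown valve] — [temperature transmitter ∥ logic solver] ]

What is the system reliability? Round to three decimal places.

Parallel (level switch and shutdown valve): 1 − (1 − 0.77800)(1 − 0.89500) = 0.97669
Parallel (temperature transmitter and logic solver): 1 − (1 − 0.95400)(1 − 0.95700) = 0.99802
Series ([0.97669] and [0.99802]): 0.97669 × 0.99802 = 0.975

0.975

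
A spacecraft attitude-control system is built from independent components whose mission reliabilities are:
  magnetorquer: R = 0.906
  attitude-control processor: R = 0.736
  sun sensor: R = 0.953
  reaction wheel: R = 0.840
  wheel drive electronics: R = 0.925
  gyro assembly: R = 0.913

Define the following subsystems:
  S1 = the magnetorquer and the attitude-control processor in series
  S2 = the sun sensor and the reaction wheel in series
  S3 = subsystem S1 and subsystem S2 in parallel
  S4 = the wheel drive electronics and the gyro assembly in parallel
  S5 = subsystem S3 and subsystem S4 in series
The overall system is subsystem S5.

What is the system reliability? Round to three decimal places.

Series (magnetorquer and attitude-control processor): 0.90600 × 0.73600 = 0.66682
Series (sun sensor and reaction wheel): 0.95300 × 0.84000 = 0.80052
Parallel ([0.66682] and [0.80052]): 1 − (1 − 0.66682)(1 − 0.80052) = 0.93354
Parallel (wheel drive electronics and gyro assembly): 1 − (1 − 0.92500)(1 − 0.91300) = 0.99348
Series ([0.93354] and [0.99348]): 0.93354 × 0.99348 = 0.927

0.927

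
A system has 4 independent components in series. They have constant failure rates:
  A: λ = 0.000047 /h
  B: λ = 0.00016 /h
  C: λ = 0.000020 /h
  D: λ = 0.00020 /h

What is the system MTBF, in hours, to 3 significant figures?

Series of exponential components: λ_sys = Σ λ_i
λ_sys = 0.000047 + 0.00016 + 0.000020 + 0.00020 = 4.2700e-04 /h
MTBF = 1 / λ_sys = 2340 h

2340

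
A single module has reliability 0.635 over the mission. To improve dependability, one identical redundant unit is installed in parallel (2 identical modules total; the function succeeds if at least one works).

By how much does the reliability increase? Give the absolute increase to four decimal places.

0.2318

R_before = 0.635
R_after = 1 − (1 − 0.635)^2 = 0.8668
ΔR = 0.8668 − 0.635 = 0.2318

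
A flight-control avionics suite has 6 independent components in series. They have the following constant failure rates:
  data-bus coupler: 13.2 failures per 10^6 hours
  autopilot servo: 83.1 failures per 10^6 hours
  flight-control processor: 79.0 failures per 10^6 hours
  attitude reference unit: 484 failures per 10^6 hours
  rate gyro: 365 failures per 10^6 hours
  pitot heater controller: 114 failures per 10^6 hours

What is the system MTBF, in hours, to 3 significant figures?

879

Series of exponential components: λ_sys = Σ λ_i
λ_sys = 0.0000132 + 0.0000831 + 0.0000790 + 0.000484 + 0.000365 + 0.000114 = 1.1383e-03 /h
MTBF = 1 / λ_sys = 879 h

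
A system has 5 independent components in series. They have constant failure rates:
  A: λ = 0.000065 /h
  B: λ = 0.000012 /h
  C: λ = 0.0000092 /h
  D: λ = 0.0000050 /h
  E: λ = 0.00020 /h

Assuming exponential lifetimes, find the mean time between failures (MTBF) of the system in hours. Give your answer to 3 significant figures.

3430

Series of exponential components: λ_sys = Σ λ_i
λ_sys = 0.000065 + 0.000012 + 0.0000092 + 0.0000050 + 0.00020 = 2.9120e-04 /h
MTBF = 1 / λ_sys = 3430 h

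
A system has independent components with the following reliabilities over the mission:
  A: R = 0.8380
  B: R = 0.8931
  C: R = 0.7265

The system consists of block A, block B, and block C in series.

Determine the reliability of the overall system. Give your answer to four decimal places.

Series (A, B, and C): 0.838000 × 0.893100 × 0.726500 = 0.5437

0.5437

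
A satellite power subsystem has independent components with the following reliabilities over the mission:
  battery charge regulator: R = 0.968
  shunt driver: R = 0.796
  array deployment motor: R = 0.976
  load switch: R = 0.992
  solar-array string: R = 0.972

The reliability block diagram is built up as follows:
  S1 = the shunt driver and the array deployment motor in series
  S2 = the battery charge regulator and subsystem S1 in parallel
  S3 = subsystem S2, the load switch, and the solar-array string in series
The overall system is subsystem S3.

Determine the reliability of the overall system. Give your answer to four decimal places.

Series (shunt driver and array deployment motor): 0.796000 × 0.976000 = 0.776896
Parallel (battery charge regulator and [0.776896]): 1 − (1 − 0.968000)(1 − 0.776896) = 0.992861
Series ([0.992861], load switch, and solar-array string): 0.992861 × 0.992000 × 0.972000 = 0.9573

0.9573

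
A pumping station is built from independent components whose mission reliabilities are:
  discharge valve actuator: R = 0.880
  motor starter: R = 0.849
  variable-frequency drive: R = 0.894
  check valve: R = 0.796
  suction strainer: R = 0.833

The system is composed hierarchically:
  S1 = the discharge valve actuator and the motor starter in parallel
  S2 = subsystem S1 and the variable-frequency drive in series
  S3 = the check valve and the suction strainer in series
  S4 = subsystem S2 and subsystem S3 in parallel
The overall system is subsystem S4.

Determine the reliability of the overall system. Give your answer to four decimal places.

0.9588

Parallel (discharge valve actuator and motor starter): 1 − (1 − 0.880000)(1 − 0.849000) = 0.981880
Series ([0.981880] and variable-frequency drive): 0.981880 × 0.894000 = 0.877801
Series (check valve and suction strainer): 0.796000 × 0.833000 = 0.663068
Parallel ([0.877801] and [0.663068]): 1 − (1 − 0.877801)(1 − 0.663068) = 0.9588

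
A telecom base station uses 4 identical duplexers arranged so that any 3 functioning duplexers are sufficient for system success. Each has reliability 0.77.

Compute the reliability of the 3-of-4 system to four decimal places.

0.7715

R = Σ_{i=3}^{4} C(4,i) p^i (1−p)^{4−i} with p = 0.77
C(4,3)·0.77^3·0.23^1 = 0.420010
C(4,4)·0.77^4·0.23^0 = 0.351530
Sum = 0.7715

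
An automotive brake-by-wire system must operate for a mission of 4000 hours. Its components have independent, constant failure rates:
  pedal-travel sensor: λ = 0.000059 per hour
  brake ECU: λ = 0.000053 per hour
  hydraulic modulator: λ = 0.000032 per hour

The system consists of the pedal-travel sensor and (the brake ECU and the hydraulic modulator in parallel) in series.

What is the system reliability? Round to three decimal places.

0.772

R(pedal-travel sensor) = exp(−0.000059 × 4000) = 0.78978
R(brake ECU) = exp(−0.000053 × 4000) = 0.80896
R(hydraulic modulator) = exp(−0.000032 × 4000) = 0.87985
Parallel (brake ECU and hydraulic modulator): 1 − (1 − 0.80896)(1 − 0.87985) = 0.97705
Series (pedal-travel sensor and [0.97705]): 0.78978 × 0.97705 = 0.772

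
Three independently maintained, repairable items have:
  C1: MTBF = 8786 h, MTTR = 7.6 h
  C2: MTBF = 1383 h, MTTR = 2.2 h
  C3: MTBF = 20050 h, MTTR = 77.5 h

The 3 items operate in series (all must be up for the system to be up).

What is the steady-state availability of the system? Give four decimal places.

A(C1) = MTBF/(MTBF+MTTR) = 8786/(8786+7.6) = 0.999136
A(C2) = MTBF/(MTBF+MTTR) = 1383/(1383+2.2) = 0.998412
A(C3) = MTBF/(MTBF+MTTR) = 20050/(20050+77.5) = 0.996150
Series availability: 0.999136 × 0.998412 × 0.996150 = 0.9937

0.9937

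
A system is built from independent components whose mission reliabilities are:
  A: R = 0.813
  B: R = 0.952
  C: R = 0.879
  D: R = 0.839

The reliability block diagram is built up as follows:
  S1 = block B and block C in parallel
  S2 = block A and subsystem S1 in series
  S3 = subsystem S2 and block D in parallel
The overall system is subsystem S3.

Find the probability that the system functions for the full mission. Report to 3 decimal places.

Parallel (B and C): 1 − (1 − 0.95200)(1 − 0.87900) = 0.99419
Series (A and [0.99419]): 0.81300 × 0.99419 = 0.80828
Parallel ([0.80828] and D): 1 − (1 − 0.80828)(1 − 0.83900) = 0.969

0.969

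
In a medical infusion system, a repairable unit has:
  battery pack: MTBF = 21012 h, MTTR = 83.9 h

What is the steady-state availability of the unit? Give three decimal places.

0.996

A(battery pack) = MTBF/(MTBF+MTTR) = 21012/(21012+83.9) = 0.996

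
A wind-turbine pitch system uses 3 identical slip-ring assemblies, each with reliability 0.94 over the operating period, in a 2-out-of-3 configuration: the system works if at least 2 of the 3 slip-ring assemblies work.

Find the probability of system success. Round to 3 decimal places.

R = Σ_{i=2}^{3} C(3,i) p^i (1−p)^{3−i} with p = 0.94
C(3,2)·0.94^2·0.06^1 = 0.15905
C(3,3)·0.94^3·0.06^0 = 0.83058
Sum = 0.990

0.990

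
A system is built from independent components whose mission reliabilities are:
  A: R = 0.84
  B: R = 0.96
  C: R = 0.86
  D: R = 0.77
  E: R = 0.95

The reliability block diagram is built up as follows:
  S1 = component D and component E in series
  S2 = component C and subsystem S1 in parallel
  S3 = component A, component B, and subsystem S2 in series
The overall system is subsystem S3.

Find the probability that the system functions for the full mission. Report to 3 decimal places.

0.776

Series (D and E): 0.77000 × 0.95000 = 0.73150
Parallel (C and [0.73150]): 1 − (1 − 0.86000)(1 − 0.73150) = 0.96241
Series (A, B, and [0.96241]): 0.84000 × 0.96000 × 0.96241 = 0.776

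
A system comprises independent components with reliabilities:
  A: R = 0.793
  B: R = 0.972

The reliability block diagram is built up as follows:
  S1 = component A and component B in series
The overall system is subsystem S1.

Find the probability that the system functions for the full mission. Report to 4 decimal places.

Series (A and B): 0.793000 × 0.972000 = 0.7708

0.7708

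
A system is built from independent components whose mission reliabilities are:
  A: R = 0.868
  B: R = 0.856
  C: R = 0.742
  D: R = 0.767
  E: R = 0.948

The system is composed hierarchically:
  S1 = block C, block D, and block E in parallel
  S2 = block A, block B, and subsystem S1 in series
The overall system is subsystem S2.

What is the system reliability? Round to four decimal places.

Parallel (C, D, and E): 1 − (1 − 0.742000)(1 − 0.767000)(1 − 0.948000) = 0.996874
Series (A, B, and [0.996874]): 0.868000 × 0.856000 × 0.996874 = 0.7407

0.7407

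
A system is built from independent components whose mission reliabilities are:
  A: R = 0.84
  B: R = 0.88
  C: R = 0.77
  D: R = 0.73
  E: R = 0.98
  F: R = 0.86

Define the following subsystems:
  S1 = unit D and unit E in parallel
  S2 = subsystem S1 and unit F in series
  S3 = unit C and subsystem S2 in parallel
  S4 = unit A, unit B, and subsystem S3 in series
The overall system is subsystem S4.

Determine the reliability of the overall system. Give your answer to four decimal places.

Parallel (D and E): 1 − (1 − 0.730000)(1 − 0.980000) = 0.994600
Series ([0.994600] and F): 0.994600 × 0.860000 = 0.855356
Parallel (C and [0.855356]): 1 − (1 − 0.770000)(1 − 0.855356) = 0.966732
Series (A, B, and [0.966732]): 0.840000 × 0.880000 × 0.966732 = 0.7146

0.7146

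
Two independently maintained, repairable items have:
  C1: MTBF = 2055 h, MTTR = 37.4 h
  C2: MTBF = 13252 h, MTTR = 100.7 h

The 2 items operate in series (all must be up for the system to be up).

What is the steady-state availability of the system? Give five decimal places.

0.97472

A(C1) = MTBF/(MTBF+MTTR) = 2055/(2055+37.4) = 0.982126
A(C2) = MTBF/(MTBF+MTTR) = 13252/(13252+100.7) = 0.992458
Series availability: 0.982126 × 0.992458 = 0.97472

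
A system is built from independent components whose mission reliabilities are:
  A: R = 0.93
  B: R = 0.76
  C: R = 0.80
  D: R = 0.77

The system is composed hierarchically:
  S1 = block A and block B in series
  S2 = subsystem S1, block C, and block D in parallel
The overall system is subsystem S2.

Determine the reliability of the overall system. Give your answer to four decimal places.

0.9865

Series (A and B): 0.930000 × 0.760000 = 0.706800
Parallel ([0.706800], C, and D): 1 − (1 − 0.706800)(1 − 0.800000)(1 − 0.770000) = 0.9865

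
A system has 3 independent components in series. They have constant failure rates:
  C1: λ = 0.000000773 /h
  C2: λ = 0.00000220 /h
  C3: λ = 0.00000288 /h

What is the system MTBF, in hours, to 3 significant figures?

Series of exponential components: λ_sys = Σ λ_i
λ_sys = 0.000000773 + 0.00000220 + 0.00000288 = 5.8530e-06 /h
MTBF = 1 / λ_sys = 171000 h

171000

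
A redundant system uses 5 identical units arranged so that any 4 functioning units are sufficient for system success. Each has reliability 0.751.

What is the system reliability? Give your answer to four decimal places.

0.6349

R = Σ_{i=4}^{5} C(5,i) p^i (1−p)^{5−i} with p = 0.751
C(5,4)·0.751^4·0.249^1 = 0.396031
C(5,5)·0.751^5·0.249^0 = 0.238891
Sum = 0.6349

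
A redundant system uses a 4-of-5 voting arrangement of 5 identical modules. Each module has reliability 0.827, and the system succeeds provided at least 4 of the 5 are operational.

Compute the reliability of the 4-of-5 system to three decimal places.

0.791

R = Σ_{i=4}^{5} C(5,i) p^i (1−p)^{5−i} with p = 0.827
C(5,4)·0.827^4·0.173^1 = 0.40461
C(5,5)·0.827^5·0.173^0 = 0.38684
Sum = 0.791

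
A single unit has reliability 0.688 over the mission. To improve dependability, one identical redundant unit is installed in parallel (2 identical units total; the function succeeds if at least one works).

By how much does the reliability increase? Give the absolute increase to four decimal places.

0.2147

R_before = 0.688
R_after = 1 − (1 − 0.688)^2 = 0.9027
ΔR = 0.9027 − 0.688 = 0.2147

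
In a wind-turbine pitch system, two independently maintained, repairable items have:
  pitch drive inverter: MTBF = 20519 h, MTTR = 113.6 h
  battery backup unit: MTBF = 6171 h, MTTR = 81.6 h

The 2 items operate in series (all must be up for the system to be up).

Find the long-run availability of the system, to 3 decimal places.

A(pitch drive inverter) = MTBF/(MTBF+MTTR) = 20519/(20519+113.6) = 0.994494
A(battery backup unit) = MTBF/(MTBF+MTTR) = 6171/(6171+81.6) = 0.986949
Series availability: 0.994494 × 0.986949 = 0.982

0.982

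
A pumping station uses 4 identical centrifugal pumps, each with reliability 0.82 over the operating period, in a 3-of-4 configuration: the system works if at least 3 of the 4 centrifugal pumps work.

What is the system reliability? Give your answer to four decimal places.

R = Σ_{i=3}^{4} C(4,i) p^i (1−p)^{4−i} with p = 0.82
C(4,3)·0.82^3·0.18^1 = 0.396985
C(4,4)·0.82^4·0.18^0 = 0.452122
Sum = 0.8491

0.8491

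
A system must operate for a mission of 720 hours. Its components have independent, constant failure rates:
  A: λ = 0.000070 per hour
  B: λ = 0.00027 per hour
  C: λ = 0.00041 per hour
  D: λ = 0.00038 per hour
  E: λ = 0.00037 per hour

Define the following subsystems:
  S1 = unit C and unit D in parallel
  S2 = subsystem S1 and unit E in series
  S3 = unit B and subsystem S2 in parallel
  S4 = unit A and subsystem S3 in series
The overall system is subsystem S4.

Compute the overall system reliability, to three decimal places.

0.904

R(A) = exp(−0.000070 × 720) = 0.95085
R(B) = exp(−0.00027 × 720) = 0.82333
R(C) = exp(−0.00041 × 720) = 0.74438
R(D) = exp(−0.00038 × 720) = 0.76064
R(E) = exp(−0.00037 × 720) = 0.76613
Parallel (C and D): 1 − (1 − 0.74438)(1 − 0.76064) = 0.93881
Series ([0.93881] and E): 0.93881 × 0.76613 = 0.71925
Parallel (B and [0.71925]): 1 − (1 − 0.82333)(1 − 0.71925) = 0.95040
Series (A and [0.95040]): 0.95085 × 0.95040 = 0.904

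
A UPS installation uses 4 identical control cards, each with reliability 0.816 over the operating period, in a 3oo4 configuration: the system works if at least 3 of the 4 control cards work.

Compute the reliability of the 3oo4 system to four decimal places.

R = Σ_{i=3}^{4} C(4,i) p^i (1−p)^{4−i} with p = 0.816
C(4,3)·0.816^3·0.184^1 = 0.399897
C(4,4)·0.816^4·0.184^0 = 0.443364
Sum = 0.8433

0.8433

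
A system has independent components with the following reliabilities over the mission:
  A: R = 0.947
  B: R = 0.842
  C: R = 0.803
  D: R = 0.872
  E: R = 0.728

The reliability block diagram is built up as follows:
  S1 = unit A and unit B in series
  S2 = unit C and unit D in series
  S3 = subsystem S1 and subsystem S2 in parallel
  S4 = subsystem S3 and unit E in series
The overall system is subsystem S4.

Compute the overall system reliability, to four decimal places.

Series (A and B): 0.947000 × 0.842000 = 0.797374
Series (C and D): 0.803000 × 0.872000 = 0.700216
Parallel ([0.797374] and [0.700216]): 1 − (1 − 0.797374)(1 − 0.700216) = 0.939256
Series ([0.939256] and E): 0.939256 × 0.728000 = 0.6838

0.6838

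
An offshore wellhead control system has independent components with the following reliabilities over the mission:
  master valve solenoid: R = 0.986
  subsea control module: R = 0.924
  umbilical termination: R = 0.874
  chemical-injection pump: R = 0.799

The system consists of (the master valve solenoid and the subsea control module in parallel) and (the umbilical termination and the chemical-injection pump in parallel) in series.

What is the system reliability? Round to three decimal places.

0.974

Parallel (master valve solenoid and subsea control module): 1 − (1 − 0.98600)(1 − 0.92400) = 0.99894
Parallel (umbilical termination and chemical-injection pump): 1 − (1 − 0.87400)(1 − 0.79900) = 0.97467
Series ([0.99894] and [0.97467]): 0.99894 × 0.97467 = 0.974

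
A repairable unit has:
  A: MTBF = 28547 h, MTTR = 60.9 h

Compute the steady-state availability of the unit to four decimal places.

0.9979

A(A) = MTBF/(MTBF+MTTR) = 28547/(28547+60.9) = 0.9979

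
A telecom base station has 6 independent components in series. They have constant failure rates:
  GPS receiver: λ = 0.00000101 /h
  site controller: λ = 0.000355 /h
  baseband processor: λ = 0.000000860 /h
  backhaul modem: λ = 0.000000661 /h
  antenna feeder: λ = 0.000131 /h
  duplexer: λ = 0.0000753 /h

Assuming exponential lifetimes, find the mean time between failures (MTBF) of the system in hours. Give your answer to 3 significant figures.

Series of exponential components: λ_sys = Σ λ_i
λ_sys = 0.00000101 + 0.000355 + 0.000000860 + 0.000000661 + 0.000131 + 0.0000753 = 5.6383e-04 /h
MTBF = 1 / λ_sys = 1770 h

1770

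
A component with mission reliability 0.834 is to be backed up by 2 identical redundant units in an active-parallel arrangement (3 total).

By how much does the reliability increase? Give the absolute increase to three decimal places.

R_before = 0.834
R_after = 1 − (1 − 0.834)^3 = 0.995
ΔR = 0.995 − 0.834 = 0.161

0.161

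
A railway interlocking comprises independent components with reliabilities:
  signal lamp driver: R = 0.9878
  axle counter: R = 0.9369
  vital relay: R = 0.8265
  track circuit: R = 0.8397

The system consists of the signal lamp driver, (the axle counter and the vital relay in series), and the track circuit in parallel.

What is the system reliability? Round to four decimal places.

Series (axle counter and vital relay): 0.936900 × 0.826500 = 0.774348
Parallel (signal lamp driver, [0.774348], and track circuit): 1 − (1 − 0.987800)(1 − 0.774348)(1 − 0.839700) = 0.9996

0.9996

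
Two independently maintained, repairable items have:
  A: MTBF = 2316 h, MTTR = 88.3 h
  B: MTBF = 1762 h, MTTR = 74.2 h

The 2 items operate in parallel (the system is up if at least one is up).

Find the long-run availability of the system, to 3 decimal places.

A(A) = MTBF/(MTBF+MTTR) = 2316/(2316+88.3) = 0.963274
A(B) = MTBF/(MTBF+MTTR) = 1762/(1762+74.2) = 0.959590
Parallel availability: 1 − (1 − 0.963274)(1 − 0.959590) = 0.999

0.999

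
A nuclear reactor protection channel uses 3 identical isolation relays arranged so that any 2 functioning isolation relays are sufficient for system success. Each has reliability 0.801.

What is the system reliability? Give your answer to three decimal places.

0.897

R = Σ_{i=2}^{3} C(3,i) p^i (1−p)^{3−i} with p = 0.801
C(3,2)·0.801^2·0.199^1 = 0.38304
C(3,3)·0.801^3·0.199^0 = 0.51392
Sum = 0.897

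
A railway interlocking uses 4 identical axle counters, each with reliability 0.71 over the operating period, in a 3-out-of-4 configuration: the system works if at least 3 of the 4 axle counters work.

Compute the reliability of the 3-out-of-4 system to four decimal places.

0.6693

R = Σ_{i=3}^{4} C(4,i) p^i (1−p)^{4−i} with p = 0.71
C(4,3)·0.71^3·0.29^1 = 0.415177
C(4,4)·0.71^4·0.29^0 = 0.254117
Sum = 0.6693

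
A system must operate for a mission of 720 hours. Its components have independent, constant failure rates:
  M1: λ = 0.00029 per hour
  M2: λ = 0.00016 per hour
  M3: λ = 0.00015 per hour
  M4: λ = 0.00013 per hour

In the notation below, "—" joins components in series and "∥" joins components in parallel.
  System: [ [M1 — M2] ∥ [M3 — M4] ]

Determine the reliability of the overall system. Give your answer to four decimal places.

R(M1) = exp(−0.00029 × 720) = 0.811558
R(M2) = exp(−0.00016 × 720) = 0.891188
R(M3) = exp(−0.00015 × 720) = 0.897628
R(M4) = exp(−0.00013 × 720) = 0.910647
Series (M1 and M2): 0.811558 × 0.891188 = 0.723251
Series (M3 and M4): 0.897628 × 0.910647 = 0.817422
Parallel ([0.723251] and [0.817422]): 1 − (1 − 0.723251)(1 − 0.817422) = 0.9495

0.9495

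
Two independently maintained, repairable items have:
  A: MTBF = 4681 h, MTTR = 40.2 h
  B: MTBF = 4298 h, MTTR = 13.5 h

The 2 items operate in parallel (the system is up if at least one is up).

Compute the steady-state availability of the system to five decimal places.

0.99997

A(A) = MTBF/(MTBF+MTTR) = 4681/(4681+40.2) = 0.991485
A(B) = MTBF/(MTBF+MTTR) = 4298/(4298+13.5) = 0.996869
Parallel availability: 1 − (1 − 0.991485)(1 − 0.996869) = 0.99997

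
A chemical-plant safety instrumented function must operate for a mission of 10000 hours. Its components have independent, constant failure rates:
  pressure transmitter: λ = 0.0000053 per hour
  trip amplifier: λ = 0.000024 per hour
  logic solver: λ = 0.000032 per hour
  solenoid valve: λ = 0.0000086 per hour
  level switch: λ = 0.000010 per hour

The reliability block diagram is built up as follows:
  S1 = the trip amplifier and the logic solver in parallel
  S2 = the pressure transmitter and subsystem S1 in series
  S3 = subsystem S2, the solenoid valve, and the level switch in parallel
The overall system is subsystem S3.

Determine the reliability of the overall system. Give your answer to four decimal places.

0.9992

R(pressure transmitter) = exp(−0.0000053 × 10000) = 0.948380
R(trip amplifier) = exp(−0.000024 × 10000) = 0.786628
R(logic solver) = exp(−0.000032 × 10000) = 0.726149
R(solenoid valve) = exp(−0.0000086 × 10000) = 0.917594
R(level switch) = exp(−0.000010 × 10000) = 0.904837
Parallel (trip amplifier and logic solver): 1 − (1 − 0.786628)(1 − 0.726149) = 0.941568
Series (pressure transmitter and [0.941568]): 0.948380 × 0.941568 = 0.892964
Parallel ([0.892964], solenoid valve, and level switch): 1 − (1 − 0.892964)(1 − 0.917594)(1 − 0.904837) = 0.9992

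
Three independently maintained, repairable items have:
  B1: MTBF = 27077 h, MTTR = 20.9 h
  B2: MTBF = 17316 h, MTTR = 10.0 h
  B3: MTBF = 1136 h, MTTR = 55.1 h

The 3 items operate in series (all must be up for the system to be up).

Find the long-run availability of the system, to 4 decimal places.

A(B1) = MTBF/(MTBF+MTTR) = 27077/(27077+20.9) = 0.999229
A(B2) = MTBF/(MTBF+MTTR) = 17316/(17316+10.0) = 0.999423
A(B3) = MTBF/(MTBF+MTTR) = 1136/(1136+55.1) = 0.953740
Series availability: 0.999229 × 0.999423 × 0.953740 = 0.9525

0.9525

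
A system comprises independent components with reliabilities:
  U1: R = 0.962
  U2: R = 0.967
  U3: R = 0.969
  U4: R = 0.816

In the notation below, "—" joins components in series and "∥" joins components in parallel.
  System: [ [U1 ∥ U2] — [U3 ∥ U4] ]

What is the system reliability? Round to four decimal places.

0.9930

Parallel (U1 and U2): 1 − (1 − 0.962000)(1 − 0.967000) = 0.998746
Parallel (U3 and U4): 1 − (1 − 0.969000)(1 − 0.816000) = 0.994296
Series ([0.998746] and [0.994296]): 0.998746 × 0.994296 = 0.9930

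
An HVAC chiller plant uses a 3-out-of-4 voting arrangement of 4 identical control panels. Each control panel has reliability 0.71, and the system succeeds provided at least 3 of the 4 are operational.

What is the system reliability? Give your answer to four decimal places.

R = Σ_{i=3}^{4} C(4,i) p^i (1−p)^{4−i} with p = 0.71
C(4,3)·0.71^3·0.29^1 = 0.415177
C(4,4)·0.71^4·0.29^0 = 0.254117
Sum = 0.6693

0.6693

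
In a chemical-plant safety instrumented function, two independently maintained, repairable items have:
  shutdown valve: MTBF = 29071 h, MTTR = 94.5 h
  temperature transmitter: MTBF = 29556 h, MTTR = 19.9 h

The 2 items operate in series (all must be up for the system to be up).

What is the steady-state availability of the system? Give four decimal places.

0.9961

A(shutdown valve) = MTBF/(MTBF+MTTR) = 29071/(29071+94.5) = 0.996760
A(temperature transmitter) = MTBF/(MTBF+MTTR) = 29556/(29556+19.9) = 0.999327
Series availability: 0.996760 × 0.999327 = 0.9961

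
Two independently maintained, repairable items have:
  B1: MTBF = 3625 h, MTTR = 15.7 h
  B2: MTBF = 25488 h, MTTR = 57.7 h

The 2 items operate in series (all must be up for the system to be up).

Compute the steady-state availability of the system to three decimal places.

0.993

A(B1) = MTBF/(MTBF+MTTR) = 3625/(3625+15.7) = 0.995688
A(B2) = MTBF/(MTBF+MTTR) = 25488/(25488+57.7) = 0.997741
Series availability: 0.995688 × 0.997741 = 0.993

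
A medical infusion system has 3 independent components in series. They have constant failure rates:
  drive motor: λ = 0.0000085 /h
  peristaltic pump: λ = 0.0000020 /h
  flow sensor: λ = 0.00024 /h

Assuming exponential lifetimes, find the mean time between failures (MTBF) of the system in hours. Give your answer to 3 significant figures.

3990

Series of exponential components: λ_sys = Σ λ_i
λ_sys = 0.0000085 + 0.0000020 + 0.00024 = 2.5050e-04 /h
MTBF = 1 / λ_sys = 3990 h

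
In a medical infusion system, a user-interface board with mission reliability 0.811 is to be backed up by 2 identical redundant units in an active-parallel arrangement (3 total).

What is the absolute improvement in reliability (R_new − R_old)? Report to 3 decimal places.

0.182

R_before = 0.811
R_after = 1 − (1 − 0.811)^3 = 0.993
ΔR = 0.993 − 0.811 = 0.182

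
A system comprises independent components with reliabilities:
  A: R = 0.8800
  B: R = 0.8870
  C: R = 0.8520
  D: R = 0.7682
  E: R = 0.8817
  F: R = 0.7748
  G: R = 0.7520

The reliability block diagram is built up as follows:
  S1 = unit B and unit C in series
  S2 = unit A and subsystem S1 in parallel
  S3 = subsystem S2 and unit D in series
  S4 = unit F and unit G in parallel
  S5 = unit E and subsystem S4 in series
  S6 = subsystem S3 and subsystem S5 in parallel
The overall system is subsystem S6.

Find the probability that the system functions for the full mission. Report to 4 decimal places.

Series (B and C): 0.887000 × 0.852000 = 0.755724
Parallel (A and [0.755724]): 1 − (1 − 0.880000)(1 − 0.755724) = 0.970687
Series ([0.970687] and D): 0.970687 × 0.768200 = 0.745682
Parallel (F and G): 1 − (1 − 0.774800)(1 − 0.752000) = 0.944150
Series (E and [0.944150]): 0.881700 × 0.944150 = 0.832457
Parallel ([0.745682] and [0.832457]): 1 − (1 − 0.745682)(1 − 0.832457) = 0.9574

0.9574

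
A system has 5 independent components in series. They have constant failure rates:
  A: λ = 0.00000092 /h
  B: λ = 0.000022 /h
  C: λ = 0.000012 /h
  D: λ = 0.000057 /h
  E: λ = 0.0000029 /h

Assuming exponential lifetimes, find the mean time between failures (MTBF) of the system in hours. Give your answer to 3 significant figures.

10500

Series of exponential components: λ_sys = Σ λ_i
λ_sys = 0.00000092 + 0.000022 + 0.000012 + 0.000057 + 0.0000029 = 9.4820e-05 /h
MTBF = 1 / λ_sys = 10500 h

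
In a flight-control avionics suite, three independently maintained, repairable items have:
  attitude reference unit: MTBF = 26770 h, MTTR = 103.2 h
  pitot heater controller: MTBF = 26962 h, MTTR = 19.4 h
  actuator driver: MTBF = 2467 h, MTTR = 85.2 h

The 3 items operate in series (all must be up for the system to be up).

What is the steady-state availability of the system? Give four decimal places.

A(attitude reference unit) = MTBF/(MTBF+MTTR) = 26770/(26770+103.2) = 0.996160
A(pitot heater controller) = MTBF/(MTBF+MTTR) = 26962/(26962+19.4) = 0.999281
A(actuator driver) = MTBF/(MTBF+MTTR) = 2467/(2467+85.2) = 0.966617
Series availability: 0.996160 × 0.999281 × 0.966617 = 0.9622

0.9622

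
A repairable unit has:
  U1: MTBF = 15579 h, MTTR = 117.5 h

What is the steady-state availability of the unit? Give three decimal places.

0.993

A(U1) = MTBF/(MTBF+MTTR) = 15579/(15579+117.5) = 0.993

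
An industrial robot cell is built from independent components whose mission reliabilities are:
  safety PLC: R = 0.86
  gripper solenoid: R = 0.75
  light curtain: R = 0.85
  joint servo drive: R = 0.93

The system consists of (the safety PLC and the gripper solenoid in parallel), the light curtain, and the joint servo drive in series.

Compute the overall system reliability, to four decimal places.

0.7628

Parallel (safety PLC and gripper solenoid): 1 − (1 − 0.860000)(1 − 0.750000) = 0.965000
Series ([0.965000], light curtain, and joint servo drive): 0.965000 × 0.850000 × 0.930000 = 0.7628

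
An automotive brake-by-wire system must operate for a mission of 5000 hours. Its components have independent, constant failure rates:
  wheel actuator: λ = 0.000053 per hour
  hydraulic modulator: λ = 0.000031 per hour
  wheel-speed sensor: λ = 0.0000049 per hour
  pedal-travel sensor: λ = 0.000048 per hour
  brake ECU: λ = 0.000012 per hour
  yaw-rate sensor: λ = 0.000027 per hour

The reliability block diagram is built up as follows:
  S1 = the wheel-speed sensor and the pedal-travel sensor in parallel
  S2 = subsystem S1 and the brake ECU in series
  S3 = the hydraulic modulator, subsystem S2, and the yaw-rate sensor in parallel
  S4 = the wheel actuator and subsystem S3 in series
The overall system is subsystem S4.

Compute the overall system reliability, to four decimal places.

R(wheel actuator) = exp(−0.000053 × 5000) = 0.767206
R(hydraulic modulator) = exp(−0.000031 × 5000) = 0.856415
R(wheel-speed sensor) = exp(−0.0000049 × 5000) = 0.975798
R(pedal-travel sensor) = exp(−0.000048 × 5000) = 0.786628
R(brake ECU) = exp(−0.000012 × 5000) = 0.941765
R(yaw-rate sensor) = exp(−0.000027 × 5000) = 0.873716
Parallel (wheel-speed sensor and pedal-travel sensor): 1 − (1 − 0.975798)(1 − 0.786628) = 0.994836
Series ([0.994836] and brake ECU): 0.994836 × 0.941765 = 0.936902
Parallel (hydraulic modulator, [0.936902], and yaw-rate sensor): 1 − (1 − 0.856415)(1 − 0.936902)(1 − 0.873716) = 0.998856
Series (wheel actuator and [0.998856]): 0.767206 × 0.998856 = 0.7663

0.7663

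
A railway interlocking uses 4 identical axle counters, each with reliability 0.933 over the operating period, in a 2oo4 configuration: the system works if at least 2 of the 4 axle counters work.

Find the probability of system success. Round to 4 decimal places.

0.9989

R = Σ_{i=2}^{4} C(4,i) p^i (1−p)^{4−i} with p = 0.933
C(4,2)·0.933^2·0.067^2 = 0.023446
C(4,3)·0.933^3·0.067^1 = 0.217661
C(4,4)·0.933^4·0.067^0 = 0.757751
Sum = 0.9989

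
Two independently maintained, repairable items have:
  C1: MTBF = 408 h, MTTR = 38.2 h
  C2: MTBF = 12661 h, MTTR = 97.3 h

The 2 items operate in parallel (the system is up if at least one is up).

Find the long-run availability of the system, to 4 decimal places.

0.9993

A(C1) = MTBF/(MTBF+MTTR) = 408/(408+38.2) = 0.914388
A(C2) = MTBF/(MTBF+MTTR) = 12661/(12661+97.3) = 0.992374
Parallel availability: 1 − (1 − 0.914388)(1 − 0.992374) = 0.9993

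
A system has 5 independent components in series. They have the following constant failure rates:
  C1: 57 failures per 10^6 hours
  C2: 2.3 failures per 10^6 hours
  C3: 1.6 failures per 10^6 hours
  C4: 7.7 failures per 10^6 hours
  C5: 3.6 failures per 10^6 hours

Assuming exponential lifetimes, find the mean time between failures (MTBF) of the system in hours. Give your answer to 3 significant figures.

13900

Series of exponential components: λ_sys = Σ λ_i
λ_sys = 0.000057 + 0.0000023 + 0.0000016 + 0.0000077 + 0.0000036 = 7.2200e-05 /h
MTBF = 1 / λ_sys = 13900 h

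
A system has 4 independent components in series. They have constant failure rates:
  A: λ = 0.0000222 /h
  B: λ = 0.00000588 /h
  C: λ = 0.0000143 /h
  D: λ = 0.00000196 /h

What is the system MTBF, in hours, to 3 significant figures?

22600

Series of exponential components: λ_sys = Σ λ_i
λ_sys = 0.0000222 + 0.00000588 + 0.0000143 + 0.00000196 = 4.4340e-05 /h
MTBF = 1 / λ_sys = 22600 h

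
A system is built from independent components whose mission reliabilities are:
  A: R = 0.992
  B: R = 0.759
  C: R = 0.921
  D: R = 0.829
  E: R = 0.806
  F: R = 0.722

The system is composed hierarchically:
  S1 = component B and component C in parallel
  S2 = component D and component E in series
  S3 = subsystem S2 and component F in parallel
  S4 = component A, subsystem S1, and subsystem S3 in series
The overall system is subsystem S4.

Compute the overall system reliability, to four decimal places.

Parallel (B and C): 1 − (1 − 0.759000)(1 − 0.921000) = 0.980961
Series (D and E): 0.829000 × 0.806000 = 0.668174
Parallel ([0.668174] and F): 1 − (1 − 0.668174)(1 − 0.722000) = 0.907752
Series (A, [0.980961], and [0.907752]): 0.992000 × 0.980961 × 0.907752 = 0.8833

0.8833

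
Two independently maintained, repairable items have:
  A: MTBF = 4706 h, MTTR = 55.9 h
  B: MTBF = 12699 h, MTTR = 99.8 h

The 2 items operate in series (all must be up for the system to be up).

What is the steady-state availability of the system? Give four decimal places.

0.9806

A(A) = MTBF/(MTBF+MTTR) = 4706/(4706+55.9) = 0.988261
A(B) = MTBF/(MTBF+MTTR) = 12699/(12699+99.8) = 0.992202
Series availability: 0.988261 × 0.992202 = 0.9806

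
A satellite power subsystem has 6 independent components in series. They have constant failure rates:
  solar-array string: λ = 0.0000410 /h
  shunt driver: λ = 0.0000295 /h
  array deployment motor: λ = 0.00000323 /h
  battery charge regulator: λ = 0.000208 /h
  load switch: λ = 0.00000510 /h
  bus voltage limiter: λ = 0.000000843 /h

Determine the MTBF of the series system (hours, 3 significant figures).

Series of exponential components: λ_sys = Σ λ_i
λ_sys = 0.0000410 + 0.0000295 + 0.00000323 + 0.000208 + 0.00000510 + 0.000000843 = 2.8767e-04 /h
MTBF = 1 / λ_sys = 3480 h

3480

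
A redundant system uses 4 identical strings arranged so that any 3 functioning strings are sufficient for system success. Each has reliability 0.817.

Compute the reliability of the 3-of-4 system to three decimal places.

0.845

R = Σ_{i=3}^{4} C(4,i) p^i (1−p)^{4−i} with p = 0.817
C(4,3)·0.817^3·0.183^1 = 0.39919
C(4,4)·0.817^4·0.183^0 = 0.44554
Sum = 0.845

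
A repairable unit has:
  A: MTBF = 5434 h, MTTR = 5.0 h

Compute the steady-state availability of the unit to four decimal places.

A(A) = MTBF/(MTBF+MTTR) = 5434/(5434+5.0) = 0.9991

0.9991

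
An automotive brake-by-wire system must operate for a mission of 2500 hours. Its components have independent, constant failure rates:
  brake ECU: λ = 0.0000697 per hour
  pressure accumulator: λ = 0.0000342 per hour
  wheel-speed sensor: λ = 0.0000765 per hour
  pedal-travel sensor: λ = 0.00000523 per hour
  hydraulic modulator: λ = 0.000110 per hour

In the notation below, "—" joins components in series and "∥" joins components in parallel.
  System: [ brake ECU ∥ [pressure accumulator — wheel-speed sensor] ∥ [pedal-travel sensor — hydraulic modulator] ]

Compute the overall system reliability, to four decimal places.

R(brake ECU) = exp(−0.0000697 × 2500) = 0.840087
R(pressure accumulator) = exp(−0.0000342 × 2500) = 0.918053
R(wheel-speed sensor) = exp(−0.0000765 × 2500) = 0.825926
R(pedal-travel sensor) = exp(−0.00000523 × 2500) = 0.987010
R(hydraulic modulator) = exp(−0.000110 × 2500) = 0.759572
Series (pressure accumulator and wheel-speed sensor): 0.918053 × 0.825926 = 0.758244
Series (pedal-travel sensor and hydraulic modulator): 0.987010 × 0.759572 = 0.749705
Parallel (brake ECU, [0.758244], and [0.749705]): 1 − (1 − 0.840087)(1 − 0.758244)(1 − 0.749705) = 0.9903

0.9903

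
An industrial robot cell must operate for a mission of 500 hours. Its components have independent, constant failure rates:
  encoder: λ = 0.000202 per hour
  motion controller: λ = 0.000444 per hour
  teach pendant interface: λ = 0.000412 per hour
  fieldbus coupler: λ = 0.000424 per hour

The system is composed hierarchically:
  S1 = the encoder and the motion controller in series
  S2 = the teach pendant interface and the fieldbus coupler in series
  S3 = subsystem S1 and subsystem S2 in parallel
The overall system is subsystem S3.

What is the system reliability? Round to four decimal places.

R(encoder) = exp(−0.000202 × 500) = 0.903933
R(motion controller) = exp(−0.000444 × 500) = 0.800915
R(teach pendant interface) = exp(−0.000412 × 500) = 0.813833
R(fieldbus coupler) = exp(−0.000424 × 500) = 0.808965
Series (encoder and motion controller): 0.903933 × 0.800915 = 0.723973
Series (teach pendant interface and fieldbus coupler): 0.813833 × 0.808965 = 0.658362
Parallel ([0.723973] and [0.658362]): 1 − (1 − 0.723973)(1 − 0.658362) = 0.9057

0.9057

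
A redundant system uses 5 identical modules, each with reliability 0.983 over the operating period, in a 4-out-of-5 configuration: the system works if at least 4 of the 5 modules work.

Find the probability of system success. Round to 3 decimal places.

0.997

R = Σ_{i=4}^{5} C(5,i) p^i (1−p)^{5−i} with p = 0.983
C(5,4)·0.983^4·0.017^1 = 0.07937
C(5,5)·0.983^5·0.017^0 = 0.91784
Sum = 0.997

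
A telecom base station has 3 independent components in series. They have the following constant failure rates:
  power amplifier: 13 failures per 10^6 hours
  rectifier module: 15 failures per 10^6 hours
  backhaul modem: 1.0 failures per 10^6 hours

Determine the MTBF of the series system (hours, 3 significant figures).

Series of exponential components: λ_sys = Σ λ_i
λ_sys = 0.000013 + 0.000015 + 0.0000010 = 2.9000e-05 /h
MTBF = 1 / λ_sys = 34500 h

34500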